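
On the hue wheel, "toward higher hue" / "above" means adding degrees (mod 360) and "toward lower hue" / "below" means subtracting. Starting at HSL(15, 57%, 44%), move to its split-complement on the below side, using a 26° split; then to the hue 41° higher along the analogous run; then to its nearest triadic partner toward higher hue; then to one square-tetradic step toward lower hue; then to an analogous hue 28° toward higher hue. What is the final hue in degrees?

268°

+154° (split-comp 26° ↓): 15 + 154 = 169°
+41° (analog 41° ↑): 169 + 41 = 210°
+120° (triadic ↑): 210 + 120 = 330°
−90° (square ↓): 330 − 90 = 240°
+28° (analog 28° ↑): 240 + 28 = 268°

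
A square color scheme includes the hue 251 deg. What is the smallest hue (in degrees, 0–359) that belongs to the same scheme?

A square tetradic scheme places four hues every 90°.
The full set through 251° is {71°, 161°, 251°, 341°}.

71°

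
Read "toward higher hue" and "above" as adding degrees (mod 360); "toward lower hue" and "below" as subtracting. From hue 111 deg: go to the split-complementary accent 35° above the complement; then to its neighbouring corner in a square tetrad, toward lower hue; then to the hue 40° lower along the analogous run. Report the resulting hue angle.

split-comp 35° ↑ +215°: 111 + 215 = 326°
square ↓ −90°: 326 − 90 = 236°
analog 40° ↓ −40°: 236 − 40 = 196°

196°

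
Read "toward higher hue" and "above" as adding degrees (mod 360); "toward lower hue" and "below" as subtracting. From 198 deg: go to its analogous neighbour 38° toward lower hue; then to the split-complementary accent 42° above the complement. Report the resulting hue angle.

22°

198 − 38 = 160°   (analog 38° ↓)
160 + 222 = 382 → 382 − 360 = 22°   (split-comp 42° ↑)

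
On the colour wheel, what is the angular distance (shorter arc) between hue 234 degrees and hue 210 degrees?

|234 − 210| = 24.
24 ≤ 180, so the shorter arc is 24°.

24°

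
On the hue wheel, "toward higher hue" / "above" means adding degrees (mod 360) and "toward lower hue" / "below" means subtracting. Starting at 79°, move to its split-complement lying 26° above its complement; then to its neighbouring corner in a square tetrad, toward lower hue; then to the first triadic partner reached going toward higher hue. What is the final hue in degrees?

315°

+206° (split-comp 26° ↑): 79 + 206 = 285°
−90° (square ↓): 285 − 90 = 195°
+120° (triadic ↑): 195 + 120 = 315°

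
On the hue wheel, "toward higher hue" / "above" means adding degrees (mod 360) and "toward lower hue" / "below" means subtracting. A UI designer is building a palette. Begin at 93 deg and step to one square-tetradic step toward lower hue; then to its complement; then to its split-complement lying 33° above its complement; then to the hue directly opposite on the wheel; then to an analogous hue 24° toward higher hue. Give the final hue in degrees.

240°

93 − 90 = 3°   (square ↓)
3 + 180 = 183°   (complement)
183 + 213 = 396 → 396 − 360 = 36°   (split-comp 33° ↑)
36 + 180 = 216°   (complement)
216 + 24 = 240°   (analog 24° ↑)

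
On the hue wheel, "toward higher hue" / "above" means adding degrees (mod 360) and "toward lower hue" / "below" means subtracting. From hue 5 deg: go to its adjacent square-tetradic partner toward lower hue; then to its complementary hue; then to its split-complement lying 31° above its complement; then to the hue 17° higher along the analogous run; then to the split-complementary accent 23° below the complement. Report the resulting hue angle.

120°

5 − 90 = -85 → -85 + 360 = 275°   (square ↓)
275 + 180 = 455 → 455 − 360 = 95°   (complement)
95 + 211 = 306°   (split-comp 31° ↑)
306 + 17 = 323°   (analog 17° ↑)
323 + 157 = 480 → 480 − 360 = 120°   (split-comp 23° ↓)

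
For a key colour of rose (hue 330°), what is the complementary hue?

150°

330 + 180 = 510 → 510 − 360 = 150°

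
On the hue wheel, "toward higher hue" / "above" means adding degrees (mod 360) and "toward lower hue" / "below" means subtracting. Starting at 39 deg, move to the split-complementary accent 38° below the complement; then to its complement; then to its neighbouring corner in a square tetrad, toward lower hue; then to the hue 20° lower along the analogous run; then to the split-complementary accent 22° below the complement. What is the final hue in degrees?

49°

split-comp 38° ↓ +142°: 39 + 142 = 181°
complement +180°: 181 + 180 = 361 → 361 − 360 = 1°
square ↓ −90°: 1 − 90 = -89 → -89 + 360 = 271°
analog 20° ↓ −20°: 271 − 20 = 251°
split-comp 22° ↓ +158°: 251 + 158 = 409 → 409 − 360 = 49°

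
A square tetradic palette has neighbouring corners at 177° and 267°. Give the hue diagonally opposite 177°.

A square tetradic scheme places four hues 90° apart; opposite corners are 180° apart.
177 + 180 = 357°

357°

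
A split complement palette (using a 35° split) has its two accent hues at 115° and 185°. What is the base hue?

The accents sit 35° either side of the complement, so the complement is their short-arc midpoint on the wheel.
Short-arc midpoint of 115° and 185°: 150°.
Base is 180° from the complement: 150 − 180 = -30 → -30 + 360 = 330°

330°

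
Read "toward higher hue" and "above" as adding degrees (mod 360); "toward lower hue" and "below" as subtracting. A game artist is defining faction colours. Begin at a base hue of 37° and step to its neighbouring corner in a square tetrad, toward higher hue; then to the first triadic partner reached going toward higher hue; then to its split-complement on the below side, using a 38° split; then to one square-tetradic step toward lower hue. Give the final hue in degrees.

299°

+90° (square ↑): 37 + 90 = 127°
+120° (triadic ↑): 127 + 120 = 247°
+142° (split-comp 38° ↓): 247 + 142 = 389 → 389 − 360 = 29°
−90° (square ↓): 29 − 90 = -61 → -61 + 360 = 299°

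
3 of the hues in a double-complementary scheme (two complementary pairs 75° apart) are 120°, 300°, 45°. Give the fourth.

A rectangular tetradic uses two complementary pairs 75° apart: offsets 0°, 75°, 180°, 255°.
Among {45°, 120°, 300°}, 120° and 300° are a 180° pair.
The remaining hue 45° needs its own complement: 45 + 180 = 225°

225°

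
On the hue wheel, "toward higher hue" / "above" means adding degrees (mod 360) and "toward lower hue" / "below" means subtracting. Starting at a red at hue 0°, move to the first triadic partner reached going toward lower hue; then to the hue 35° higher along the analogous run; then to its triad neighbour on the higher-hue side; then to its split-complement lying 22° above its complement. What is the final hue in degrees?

−120° (triadic ↓): 0 − 120 = -120 → -120 + 360 = 240°
+35° (analog 35° ↑): 240 + 35 = 275°
+120° (triadic ↑): 275 + 120 = 395 → 395 − 360 = 35°
+202° (split-comp 22° ↑): 35 + 202 = 237°

237°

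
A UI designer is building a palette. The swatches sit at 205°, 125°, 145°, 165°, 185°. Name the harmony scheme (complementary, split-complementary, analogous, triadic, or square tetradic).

analogous

Sort the hues: 125°, 145°, 165°, 185°, 205°.
Successive gaps around the wheel: 20°, 20°, 20°, 20°, 280°.
A run of hues at equal small steps (20°) with one large closing gap is an analogous group.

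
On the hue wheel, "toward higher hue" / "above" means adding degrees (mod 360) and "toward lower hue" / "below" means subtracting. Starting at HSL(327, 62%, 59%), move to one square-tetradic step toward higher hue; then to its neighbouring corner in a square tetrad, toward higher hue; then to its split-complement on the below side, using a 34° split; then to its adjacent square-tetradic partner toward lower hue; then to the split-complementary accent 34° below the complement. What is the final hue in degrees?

327 + 90 = 417 → 417 − 360 = 57°   (square ↑)
57 + 90 = 147°   (square ↑)
147 + 146 = 293°   (split-comp 34° ↓)
293 − 90 = 203°   (square ↓)
203 + 146 = 349°   (split-comp 34° ↓)

349°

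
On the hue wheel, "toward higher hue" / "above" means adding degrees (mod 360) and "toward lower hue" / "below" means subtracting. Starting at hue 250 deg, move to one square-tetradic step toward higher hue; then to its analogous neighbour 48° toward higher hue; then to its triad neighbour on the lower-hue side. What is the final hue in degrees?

250 + 90 = 340°   (square ↑)
340 + 48 = 388 → 388 − 360 = 28°   (analog 48° ↑)
28 − 120 = -92 → -92 + 360 = 268°   (triadic ↓)

268°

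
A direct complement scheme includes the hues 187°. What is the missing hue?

The complement sits 180° across the wheel.
The full set through 187° is {7°, 187°}.
Given {187°}, the missing hue is 7°.

7°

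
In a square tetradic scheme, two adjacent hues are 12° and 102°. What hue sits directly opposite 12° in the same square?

A square tetradic scheme places four hues 90° apart; opposite corners are 180° apart.
12 + 180 = 192°

192°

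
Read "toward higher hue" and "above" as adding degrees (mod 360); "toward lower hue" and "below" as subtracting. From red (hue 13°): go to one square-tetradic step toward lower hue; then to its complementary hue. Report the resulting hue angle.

13 − 90 = -77 → -77 + 360 = 283°   (square ↓)
283 + 180 = 463 → 463 − 360 = 103°   (complement)

103°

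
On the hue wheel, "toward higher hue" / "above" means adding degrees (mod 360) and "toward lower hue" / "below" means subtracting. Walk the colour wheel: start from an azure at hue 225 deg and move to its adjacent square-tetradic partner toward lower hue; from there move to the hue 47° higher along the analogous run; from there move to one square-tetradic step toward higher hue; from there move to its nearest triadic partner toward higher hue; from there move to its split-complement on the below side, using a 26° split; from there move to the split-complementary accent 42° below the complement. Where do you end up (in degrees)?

225 − 90 = 135°   (square ↓)
135 + 47 = 182°   (analog 47° ↑)
182 + 90 = 272°   (square ↑)
272 + 120 = 392 → 392 − 360 = 32°   (triadic ↑)
32 + 154 = 186°   (split-comp 26° ↓)
186 + 138 = 324°   (split-comp 42° ↓)

324°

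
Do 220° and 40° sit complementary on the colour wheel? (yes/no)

Angular distance: |220 − 40| = 180 = 180°.
Complementary requires 180°.

yes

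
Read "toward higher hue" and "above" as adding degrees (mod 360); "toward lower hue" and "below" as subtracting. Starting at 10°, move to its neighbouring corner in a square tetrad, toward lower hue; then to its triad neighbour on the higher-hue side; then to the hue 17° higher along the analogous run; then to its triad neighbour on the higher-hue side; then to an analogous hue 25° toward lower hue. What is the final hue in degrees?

152°

−90° (square ↓): 10 − 90 = -80 → -80 + 360 = 280°
+120° (triadic ↑): 280 + 120 = 400 → 400 − 360 = 40°
+17° (analog 17° ↑): 40 + 17 = 57°
+120° (triadic ↑): 57 + 120 = 177°
−25° (analog 25° ↓): 177 − 25 = 152°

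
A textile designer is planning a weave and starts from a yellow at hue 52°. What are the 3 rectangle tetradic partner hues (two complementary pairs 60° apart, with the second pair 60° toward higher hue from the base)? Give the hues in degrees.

52 + 60 = 112°
52 + 180 = 232°
52 + 240 = 292°

112°, 232°, 292°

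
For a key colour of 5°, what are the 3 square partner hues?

95°, 185°, and 275°

5 + 90 = 95°
5 + 180 = 185°
5 + 270 = 275°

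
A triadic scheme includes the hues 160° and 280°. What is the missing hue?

A triad places three hues 120° apart.
The full set through 160° is {40°, 160°, 280°}.
Given {160°, 280°}, the missing hue is 40°.

40°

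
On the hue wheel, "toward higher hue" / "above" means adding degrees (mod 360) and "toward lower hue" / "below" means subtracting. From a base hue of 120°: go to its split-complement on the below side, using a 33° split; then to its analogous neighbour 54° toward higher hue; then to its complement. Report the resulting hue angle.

+147° (split-comp 33° ↓): 120 + 147 = 267°
+54° (analog 54° ↑): 267 + 54 = 321°
+180° (complement): 321 + 180 = 501 → 501 − 360 = 141°

141°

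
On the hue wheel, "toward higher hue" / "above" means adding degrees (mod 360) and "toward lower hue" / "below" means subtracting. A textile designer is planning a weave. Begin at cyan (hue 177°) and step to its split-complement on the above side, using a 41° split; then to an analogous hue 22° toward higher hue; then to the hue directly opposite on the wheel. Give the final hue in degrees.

240°

177 + 221 = 398 → 398 − 360 = 38°   (split-comp 41° ↑)
38 + 22 = 60°   (analog 22° ↑)
60 + 180 = 240°   (complement)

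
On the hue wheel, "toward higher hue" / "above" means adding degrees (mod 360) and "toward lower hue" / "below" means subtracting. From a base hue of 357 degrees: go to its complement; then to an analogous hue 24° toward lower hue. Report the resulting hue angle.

complement +180°: 357 + 180 = 537 → 537 − 360 = 177°
analog 24° ↓ −24°: 177 − 24 = 153°

153°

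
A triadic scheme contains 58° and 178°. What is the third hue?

298°

A triad spaces three hues 120° apart.
The full set is {58°, 178°, 298°}.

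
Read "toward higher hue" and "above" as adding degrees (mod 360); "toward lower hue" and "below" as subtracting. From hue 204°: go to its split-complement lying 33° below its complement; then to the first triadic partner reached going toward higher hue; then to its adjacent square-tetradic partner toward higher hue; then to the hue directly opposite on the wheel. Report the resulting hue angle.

204 + 147 = 351°   (split-comp 33° ↓)
351 + 120 = 471 → 471 − 360 = 111°   (triadic ↑)
111 + 90 = 201°   (square ↑)
201 + 180 = 381 → 381 − 360 = 21°   (complement)

21°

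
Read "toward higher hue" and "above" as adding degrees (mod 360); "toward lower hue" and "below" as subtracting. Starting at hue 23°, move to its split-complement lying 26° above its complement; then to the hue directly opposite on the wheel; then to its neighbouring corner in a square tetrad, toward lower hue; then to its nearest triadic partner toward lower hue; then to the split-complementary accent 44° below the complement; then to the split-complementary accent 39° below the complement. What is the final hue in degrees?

116°

+206° (split-comp 26° ↑): 23 + 206 = 229°
+180° (complement): 229 + 180 = 409 → 409 − 360 = 49°
−90° (square ↓): 49 − 90 = -41 → -41 + 360 = 319°
−120° (triadic ↓): 319 − 120 = 199°
+136° (split-comp 44° ↓): 199 + 136 = 335°
+141° (split-comp 39° ↓): 335 + 141 = 476 → 476 − 360 = 116°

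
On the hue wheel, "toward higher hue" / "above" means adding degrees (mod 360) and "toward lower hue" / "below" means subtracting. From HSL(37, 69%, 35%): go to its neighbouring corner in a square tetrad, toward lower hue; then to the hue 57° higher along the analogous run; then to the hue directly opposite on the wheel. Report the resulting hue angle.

184°

square ↓ −90°: 37 − 90 = -53 → -53 + 360 = 307°
analog 57° ↑ +57°: 307 + 57 = 364 → 364 − 360 = 4°
complement +180°: 4 + 180 = 184°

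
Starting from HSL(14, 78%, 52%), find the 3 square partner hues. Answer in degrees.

104°, 194°, 284°

A square tetradic scheme places four hues every 90°.
14 + 90 = 104°
14 + 180 = 194°
14 + 270 = 284°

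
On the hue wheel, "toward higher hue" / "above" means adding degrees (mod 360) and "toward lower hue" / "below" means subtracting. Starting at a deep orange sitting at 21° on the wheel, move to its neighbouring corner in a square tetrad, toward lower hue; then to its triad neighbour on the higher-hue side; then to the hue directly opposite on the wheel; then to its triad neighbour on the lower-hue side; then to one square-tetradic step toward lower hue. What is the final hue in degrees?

21 − 90 = -69 → -69 + 360 = 291°   (square ↓)
291 + 120 = 411 → 411 − 360 = 51°   (triadic ↑)
51 + 180 = 231°   (complement)
231 − 120 = 111°   (triadic ↓)
111 − 90 = 21°   (square ↓)

21°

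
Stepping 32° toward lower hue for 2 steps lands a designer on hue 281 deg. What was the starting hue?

345°

2 steps of 32° (toward lower hue) give a net shift of −64°.
Start = end − shift: 281 + 64 = 345°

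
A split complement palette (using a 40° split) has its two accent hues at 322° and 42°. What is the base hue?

The accents sit 40° either side of the complement, so the complement is their short-arc midpoint on the wheel.
Short-arc midpoint of 322° and 42°: 2°.
Base is 180° from the complement: 2 − 180 = -178 → -178 + 360 = 182°

182°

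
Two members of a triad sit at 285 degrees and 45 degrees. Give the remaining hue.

165°

A triad spaces three hues 120° apart.
The full set is {45°, 165°, 285°}.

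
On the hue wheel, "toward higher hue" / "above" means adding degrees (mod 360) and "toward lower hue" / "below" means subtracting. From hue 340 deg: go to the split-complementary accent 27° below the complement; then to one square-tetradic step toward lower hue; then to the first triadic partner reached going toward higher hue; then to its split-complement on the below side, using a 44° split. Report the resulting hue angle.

299°

split-comp 27° ↓ +153°: 340 + 153 = 493 → 493 − 360 = 133°
square ↓ −90°: 133 − 90 = 43°
triadic ↑ +120°: 43 + 120 = 163°
split-comp 44° ↓ +136°: 163 + 136 = 299°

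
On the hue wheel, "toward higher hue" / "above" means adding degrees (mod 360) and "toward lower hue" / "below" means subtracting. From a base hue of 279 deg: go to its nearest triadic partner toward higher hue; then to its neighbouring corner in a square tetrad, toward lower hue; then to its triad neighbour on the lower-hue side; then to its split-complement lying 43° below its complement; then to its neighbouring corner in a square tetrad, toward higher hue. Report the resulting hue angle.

triadic ↑ +120°: 279 + 120 = 399 → 399 − 360 = 39°
square ↓ −90°: 39 − 90 = -51 → -51 + 360 = 309°
triadic ↓ −120°: 309 − 120 = 189°
split-comp 43° ↓ +137°: 189 + 137 = 326°
square ↑ +90°: 326 + 90 = 416 → 416 − 360 = 56°

56°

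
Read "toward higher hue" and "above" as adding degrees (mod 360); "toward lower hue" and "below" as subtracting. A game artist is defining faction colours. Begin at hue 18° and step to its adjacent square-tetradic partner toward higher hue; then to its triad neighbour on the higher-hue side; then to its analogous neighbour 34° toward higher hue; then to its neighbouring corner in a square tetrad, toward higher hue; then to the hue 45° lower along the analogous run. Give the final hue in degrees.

307°

+90° (square ↑): 18 + 90 = 108°
+120° (triadic ↑): 108 + 120 = 228°
+34° (analog 34° ↑): 228 + 34 = 262°
+90° (square ↑): 262 + 90 = 352°
−45° (analog 45° ↓): 352 − 45 = 307°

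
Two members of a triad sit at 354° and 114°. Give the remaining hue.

234°

A triad spaces three hues 120° apart.
The full set is {114°, 234°, 354°}.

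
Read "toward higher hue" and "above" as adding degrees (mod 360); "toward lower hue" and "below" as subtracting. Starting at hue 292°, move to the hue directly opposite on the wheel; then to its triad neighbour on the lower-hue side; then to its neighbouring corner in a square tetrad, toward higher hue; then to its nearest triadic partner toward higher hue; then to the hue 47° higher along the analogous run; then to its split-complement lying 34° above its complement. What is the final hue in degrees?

103°

+180° (complement): 292 + 180 = 472 → 472 − 360 = 112°
−120° (triadic ↓): 112 − 120 = -8 → -8 + 360 = 352°
+90° (square ↑): 352 + 90 = 442 → 442 − 360 = 82°
+120° (triadic ↑): 82 + 120 = 202°
+47° (analog 47° ↑): 202 + 47 = 249°
+214° (split-comp 34° ↑): 249 + 214 = 463 → 463 − 360 = 103°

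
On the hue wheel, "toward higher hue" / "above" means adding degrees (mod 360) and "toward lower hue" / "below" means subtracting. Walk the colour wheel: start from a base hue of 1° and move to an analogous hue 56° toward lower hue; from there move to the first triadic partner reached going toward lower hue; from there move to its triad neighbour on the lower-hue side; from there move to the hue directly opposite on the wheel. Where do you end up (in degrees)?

245°

−56° (analog 56° ↓): 1 − 56 = -55 → -55 + 360 = 305°
−120° (triadic ↓): 305 − 120 = 185°
−120° (triadic ↓): 185 − 120 = 65°
+180° (complement): 65 + 180 = 245°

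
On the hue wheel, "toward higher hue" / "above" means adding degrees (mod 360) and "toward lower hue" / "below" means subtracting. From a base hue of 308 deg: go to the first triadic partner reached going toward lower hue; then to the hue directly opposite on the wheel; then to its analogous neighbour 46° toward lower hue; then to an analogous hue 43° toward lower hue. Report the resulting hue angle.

triadic ↓ −120°: 308 − 120 = 188°
complement +180°: 188 + 180 = 368 → 368 − 360 = 8°
analog 46° ↓ −46°: 8 − 46 = -38 → -38 + 360 = 322°
analog 43° ↓ −43°: 322 − 43 = 279°

279°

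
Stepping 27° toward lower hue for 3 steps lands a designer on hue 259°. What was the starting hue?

340°

3 steps of 27° (toward lower hue) give a net shift of −81°.
Start = end − shift: 259 + 81 = 340°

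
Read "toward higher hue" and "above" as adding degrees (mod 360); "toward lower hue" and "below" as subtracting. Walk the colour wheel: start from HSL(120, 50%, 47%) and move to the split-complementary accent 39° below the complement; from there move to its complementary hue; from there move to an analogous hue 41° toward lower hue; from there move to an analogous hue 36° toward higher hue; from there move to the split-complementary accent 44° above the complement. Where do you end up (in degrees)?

+141° (split-comp 39° ↓): 120 + 141 = 261°
+180° (complement): 261 + 180 = 441 → 441 − 360 = 81°
−41° (analog 41° ↓): 81 − 41 = 40°
+36° (analog 36° ↑): 40 + 36 = 76°
+224° (split-comp 44° ↑): 76 + 224 = 300°

300°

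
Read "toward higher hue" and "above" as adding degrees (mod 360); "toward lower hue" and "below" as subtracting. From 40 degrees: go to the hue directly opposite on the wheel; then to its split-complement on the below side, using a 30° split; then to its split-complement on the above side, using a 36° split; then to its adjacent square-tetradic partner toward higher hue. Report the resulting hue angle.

complement +180°: 40 + 180 = 220°
split-comp 30° ↓ +150°: 220 + 150 = 370 → 370 − 360 = 10°
split-comp 36° ↑ +216°: 10 + 216 = 226°
square ↑ +90°: 226 + 90 = 316°

316°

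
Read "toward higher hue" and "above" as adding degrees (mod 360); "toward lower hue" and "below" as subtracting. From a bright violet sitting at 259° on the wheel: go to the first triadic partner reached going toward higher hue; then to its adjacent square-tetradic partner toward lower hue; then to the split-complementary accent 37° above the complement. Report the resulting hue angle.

259 + 120 = 379 → 379 − 360 = 19°   (triadic ↑)
19 − 90 = -71 → -71 + 360 = 289°   (square ↓)
289 + 217 = 506 → 506 − 360 = 146°   (split-comp 37° ↑)

146°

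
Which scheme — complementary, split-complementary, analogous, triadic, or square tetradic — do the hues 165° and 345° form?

Sort the hues: 165°, 345°.
Successive gaps around the wheel: 180°, 180°.
Two hues 180° apart are complementary.

complementary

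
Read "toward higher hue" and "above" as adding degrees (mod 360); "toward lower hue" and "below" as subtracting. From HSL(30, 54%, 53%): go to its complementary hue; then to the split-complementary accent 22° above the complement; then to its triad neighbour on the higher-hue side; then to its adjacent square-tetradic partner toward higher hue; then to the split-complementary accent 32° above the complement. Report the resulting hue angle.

114°

30 + 180 = 210°   (complement)
210 + 202 = 412 → 412 − 360 = 52°   (split-comp 22° ↑)
52 + 120 = 172°   (triadic ↑)
172 + 90 = 262°   (square ↑)
262 + 212 = 474 → 474 − 360 = 114°   (split-comp 32° ↑)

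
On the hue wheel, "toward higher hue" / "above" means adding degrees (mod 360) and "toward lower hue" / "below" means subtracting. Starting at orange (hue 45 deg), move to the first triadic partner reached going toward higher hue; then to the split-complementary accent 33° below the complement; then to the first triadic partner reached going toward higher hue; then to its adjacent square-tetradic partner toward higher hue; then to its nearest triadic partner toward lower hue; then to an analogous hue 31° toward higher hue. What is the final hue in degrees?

triadic ↑ +120°: 45 + 120 = 165°
split-comp 33° ↓ +147°: 165 + 147 = 312°
triadic ↑ +120°: 312 + 120 = 432 → 432 − 360 = 72°
square ↑ +90°: 72 + 90 = 162°
triadic ↓ −120°: 162 − 120 = 42°
analog 31° ↑ +31°: 42 + 31 = 73°

73°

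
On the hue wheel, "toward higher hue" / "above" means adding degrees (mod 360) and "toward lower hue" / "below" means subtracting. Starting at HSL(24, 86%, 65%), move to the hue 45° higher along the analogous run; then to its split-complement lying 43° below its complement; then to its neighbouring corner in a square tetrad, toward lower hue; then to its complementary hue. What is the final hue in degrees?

296°

analog 45° ↑ +45°: 24 + 45 = 69°
split-comp 43° ↓ +137°: 69 + 137 = 206°
square ↓ −90°: 206 − 90 = 116°
complement +180°: 116 + 180 = 296°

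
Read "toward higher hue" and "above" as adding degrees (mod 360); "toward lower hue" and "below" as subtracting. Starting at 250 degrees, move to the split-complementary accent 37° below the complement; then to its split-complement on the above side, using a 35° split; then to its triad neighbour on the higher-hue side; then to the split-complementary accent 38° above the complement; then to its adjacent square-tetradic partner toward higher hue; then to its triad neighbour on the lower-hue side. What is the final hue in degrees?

196°

split-comp 37° ↓ +143°: 250 + 143 = 393 → 393 − 360 = 33°
split-comp 35° ↑ +215°: 33 + 215 = 248°
triadic ↑ +120°: 248 + 120 = 368 → 368 − 360 = 8°
split-comp 38° ↑ +218°: 8 + 218 = 226°
square ↑ +90°: 226 + 90 = 316°
triadic ↓ −120°: 316 − 120 = 196°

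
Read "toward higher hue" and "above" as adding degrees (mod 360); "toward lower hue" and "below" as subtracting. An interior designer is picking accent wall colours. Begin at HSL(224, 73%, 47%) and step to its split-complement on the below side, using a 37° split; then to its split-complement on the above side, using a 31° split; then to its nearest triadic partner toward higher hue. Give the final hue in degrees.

split-comp 37° ↓ +143°: 224 + 143 = 367 → 367 − 360 = 7°
split-comp 31° ↑ +211°: 7 + 211 = 218°
triadic ↑ +120°: 218 + 120 = 338°

338°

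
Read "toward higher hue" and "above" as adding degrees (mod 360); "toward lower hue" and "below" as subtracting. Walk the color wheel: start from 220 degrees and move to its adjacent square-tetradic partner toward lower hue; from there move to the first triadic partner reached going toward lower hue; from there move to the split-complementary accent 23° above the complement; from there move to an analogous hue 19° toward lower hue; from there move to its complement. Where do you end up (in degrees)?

220 − 90 = 130°   (square ↓)
130 − 120 = 10°   (triadic ↓)
10 + 203 = 213°   (split-comp 23° ↑)
213 − 19 = 194°   (analog 19° ↓)
194 + 180 = 374 → 374 − 360 = 14°   (complement)

14°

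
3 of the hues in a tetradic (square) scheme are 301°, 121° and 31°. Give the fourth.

211°

A square tetradic scheme places four hues every 90°.
The full set through 31° is {31°, 121°, 211°, 301°}.
Given {31°, 121°, 301°}, the missing hue is 211°.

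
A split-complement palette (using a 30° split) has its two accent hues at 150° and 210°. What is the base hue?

0°

The accents sit 30° either side of the complement, so the complement is their short-arc midpoint on the wheel.
Short-arc midpoint of 150° and 210°: 180°.
Base is 180° from the complement: 180 − 180 = 0°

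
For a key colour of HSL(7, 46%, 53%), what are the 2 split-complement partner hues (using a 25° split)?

Split-complementary hues sit 25° either side of the complement.
Complement of 7°: 7 + 180 = 187°
187 − 25 = 162°
187 + 25 = 212°

162° and 212°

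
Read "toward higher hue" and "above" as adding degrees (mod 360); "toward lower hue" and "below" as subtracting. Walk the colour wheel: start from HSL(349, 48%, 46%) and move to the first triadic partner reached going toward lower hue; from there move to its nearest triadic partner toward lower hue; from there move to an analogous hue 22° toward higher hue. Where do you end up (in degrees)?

131°

349 − 120 = 229°   (triadic ↓)
229 − 120 = 109°   (triadic ↓)
109 + 22 = 131°   (analog 22° ↑)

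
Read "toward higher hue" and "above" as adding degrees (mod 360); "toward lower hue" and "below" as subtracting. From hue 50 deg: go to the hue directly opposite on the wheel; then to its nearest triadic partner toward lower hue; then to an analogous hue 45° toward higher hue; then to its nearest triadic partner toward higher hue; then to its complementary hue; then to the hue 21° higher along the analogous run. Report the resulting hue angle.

50 + 180 = 230°   (complement)
230 − 120 = 110°   (triadic ↓)
110 + 45 = 155°   (analog 45° ↑)
155 + 120 = 275°   (triadic ↑)
275 + 180 = 455 → 455 − 360 = 95°   (complement)
95 + 21 = 116°   (analog 21° ↑)

116°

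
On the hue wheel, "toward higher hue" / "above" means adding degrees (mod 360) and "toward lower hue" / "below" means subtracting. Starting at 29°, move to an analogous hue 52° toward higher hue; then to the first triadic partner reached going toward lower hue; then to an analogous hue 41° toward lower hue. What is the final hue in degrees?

280°

29 + 52 = 81°   (analog 52° ↑)
81 − 120 = -39 → -39 + 360 = 321°   (triadic ↓)
321 − 41 = 280°   (analog 41° ↓)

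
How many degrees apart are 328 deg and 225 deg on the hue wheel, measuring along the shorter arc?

103°

|328 − 225| = 103.
103 ≤ 180, so the shorter arc is 103°.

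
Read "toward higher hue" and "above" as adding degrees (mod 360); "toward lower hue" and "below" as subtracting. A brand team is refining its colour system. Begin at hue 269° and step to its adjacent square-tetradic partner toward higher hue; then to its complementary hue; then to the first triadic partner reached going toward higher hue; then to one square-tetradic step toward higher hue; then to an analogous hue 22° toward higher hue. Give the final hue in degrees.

269 + 90 = 359°   (square ↑)
359 + 180 = 539 → 539 − 360 = 179°   (complement)
179 + 120 = 299°   (triadic ↑)
299 + 90 = 389 → 389 − 360 = 29°   (square ↑)
29 + 22 = 51°   (analog 22° ↑)

51°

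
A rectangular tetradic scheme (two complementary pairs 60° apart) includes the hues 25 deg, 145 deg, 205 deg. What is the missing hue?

325°

A rectangular tetradic uses two complementary pairs 60° apart: offsets 0°, 60°, 180°, 240°.
Among {25°, 145°, 205°}, 205° and 25° are a 180° pair.
The remaining hue 145° needs its own complement: 145 + 180 = 325°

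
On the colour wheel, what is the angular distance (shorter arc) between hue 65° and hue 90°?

25°

|65 − 90| = 25.
25 ≤ 180, so the shorter arc is 25°.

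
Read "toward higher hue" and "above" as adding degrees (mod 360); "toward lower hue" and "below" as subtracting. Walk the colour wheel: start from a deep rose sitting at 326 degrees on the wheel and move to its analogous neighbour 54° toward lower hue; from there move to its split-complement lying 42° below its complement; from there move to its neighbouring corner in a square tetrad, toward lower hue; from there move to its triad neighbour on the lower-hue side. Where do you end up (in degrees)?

326 − 54 = 272°   (analog 54° ↓)
272 + 138 = 410 → 410 − 360 = 50°   (split-comp 42° ↓)
50 − 90 = -40 → -40 + 360 = 320°   (square ↓)
320 − 120 = 200°   (triadic ↓)

200°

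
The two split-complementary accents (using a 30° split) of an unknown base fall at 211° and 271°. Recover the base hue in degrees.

61°

The accents sit 30° either side of the complement, so the complement is their short-arc midpoint on the wheel.
Short-arc midpoint of 211° and 271°: 241°.
Base is 180° from the complement: 241 − 180 = 61°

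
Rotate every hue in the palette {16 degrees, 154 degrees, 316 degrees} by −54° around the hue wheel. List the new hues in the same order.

16 − 54 = -38 → -38 + 360 = 322°
154 − 54 = 100°
316 − 54 = 262°

322°, 100°, 262°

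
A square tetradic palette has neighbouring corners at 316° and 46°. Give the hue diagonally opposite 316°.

136°

A square tetradic scheme places four hues 90° apart; opposite corners are 180° apart.
316 + 180 = 496 → 496 − 360 = 136°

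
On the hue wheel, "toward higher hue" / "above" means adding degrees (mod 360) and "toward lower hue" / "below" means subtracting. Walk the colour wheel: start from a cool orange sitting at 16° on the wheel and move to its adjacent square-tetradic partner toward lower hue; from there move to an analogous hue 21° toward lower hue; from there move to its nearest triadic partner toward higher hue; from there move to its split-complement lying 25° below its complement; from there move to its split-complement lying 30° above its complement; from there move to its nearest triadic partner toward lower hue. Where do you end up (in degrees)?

16 − 90 = -74 → -74 + 360 = 286°   (square ↓)
286 − 21 = 265°   (analog 21° ↓)
265 + 120 = 385 → 385 − 360 = 25°   (triadic ↑)
25 + 155 = 180°   (split-comp 25° ↓)
180 + 210 = 390 → 390 − 360 = 30°   (split-comp 30° ↑)
30 − 120 = -90 → -90 + 360 = 270°   (triadic ↓)

270°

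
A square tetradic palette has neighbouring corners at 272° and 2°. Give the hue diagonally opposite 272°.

A square tetradic scheme places four hues 90° apart; opposite corners are 180° apart.
272 + 180 = 452 → 452 − 360 = 92°

92°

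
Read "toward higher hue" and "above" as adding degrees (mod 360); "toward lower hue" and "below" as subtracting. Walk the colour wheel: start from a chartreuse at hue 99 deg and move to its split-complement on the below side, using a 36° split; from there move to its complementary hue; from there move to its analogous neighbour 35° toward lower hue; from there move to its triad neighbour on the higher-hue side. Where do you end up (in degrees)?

148°

99 + 144 = 243°   (split-comp 36° ↓)
243 + 180 = 423 → 423 − 360 = 63°   (complement)
63 − 35 = 28°   (analog 35° ↓)
28 + 120 = 148°   (triadic ↑)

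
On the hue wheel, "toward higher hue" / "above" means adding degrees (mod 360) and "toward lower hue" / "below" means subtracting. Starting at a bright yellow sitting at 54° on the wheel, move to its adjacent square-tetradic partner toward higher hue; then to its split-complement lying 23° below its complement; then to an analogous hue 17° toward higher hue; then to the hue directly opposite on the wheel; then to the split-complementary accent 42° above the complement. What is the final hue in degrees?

square ↑ +90°: 54 + 90 = 144°
split-comp 23° ↓ +157°: 144 + 157 = 301°
analog 17° ↑ +17°: 301 + 17 = 318°
complement +180°: 318 + 180 = 498 → 498 − 360 = 138°
split-comp 42° ↑ +222°: 138 + 222 = 360 → 360 − 360 = 0°

0°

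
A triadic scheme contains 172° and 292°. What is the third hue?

A triad spaces three hues 120° apart.
The full set is {52°, 172°, 292°}.

52°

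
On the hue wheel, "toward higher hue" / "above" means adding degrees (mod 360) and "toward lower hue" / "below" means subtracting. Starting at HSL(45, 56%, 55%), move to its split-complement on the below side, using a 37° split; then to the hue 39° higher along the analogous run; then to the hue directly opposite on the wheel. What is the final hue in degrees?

47°

45 + 143 = 188°   (split-comp 37° ↓)
188 + 39 = 227°   (analog 39° ↑)
227 + 180 = 407 → 407 − 360 = 47°   (complement)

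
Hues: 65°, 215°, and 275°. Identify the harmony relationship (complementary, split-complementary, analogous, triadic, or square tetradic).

split-complementary

Sort the hues: 65°, 215°, 275°.
Successive gaps around the wheel: 150°, 60°, 150°.
Two 150° gaps and one 60° gap — a base hue opposite a pair of accents 30° either side of its complement — is the split-complementary pattern.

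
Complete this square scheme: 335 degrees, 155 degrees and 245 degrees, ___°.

65°

A square tetradic scheme places four hues every 90°.
The full set through 155° is {65°, 155°, 245°, 335°}.
Given {155°, 245°, 335°}, the missing hue is 65°.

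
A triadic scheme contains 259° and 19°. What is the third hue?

A triad spaces three hues 120° apart.
The full set is {19°, 139°, 259°}.

139°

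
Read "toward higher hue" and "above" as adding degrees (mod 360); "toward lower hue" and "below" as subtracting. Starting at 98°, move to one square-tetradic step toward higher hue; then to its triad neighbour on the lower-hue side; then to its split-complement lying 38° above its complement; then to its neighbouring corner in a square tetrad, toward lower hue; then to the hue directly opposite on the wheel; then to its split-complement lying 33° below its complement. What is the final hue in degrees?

98 + 90 = 188°   (square ↑)
188 − 120 = 68°   (triadic ↓)
68 + 218 = 286°   (split-comp 38° ↑)
286 − 90 = 196°   (square ↓)
196 + 180 = 376 → 376 − 360 = 16°   (complement)
16 + 147 = 163°   (split-comp 33° ↓)

163°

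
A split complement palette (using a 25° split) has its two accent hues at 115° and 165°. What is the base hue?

The accents sit 25° either side of the complement, so the complement is their short-arc midpoint on the wheel.
Short-arc midpoint of 115° and 165°: 140°.
Base is 180° from the complement: 140 − 180 = -40 → -40 + 360 = 320°

320°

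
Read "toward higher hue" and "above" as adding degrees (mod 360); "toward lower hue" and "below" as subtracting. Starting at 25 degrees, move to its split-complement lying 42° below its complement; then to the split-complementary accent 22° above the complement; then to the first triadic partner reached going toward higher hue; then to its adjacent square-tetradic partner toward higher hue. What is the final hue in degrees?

215°

split-comp 42° ↓ +138°: 25 + 138 = 163°
split-comp 22° ↑ +202°: 163 + 202 = 365 → 365 − 360 = 5°
triadic ↑ +120°: 5 + 120 = 125°
square ↑ +90°: 125 + 90 = 215°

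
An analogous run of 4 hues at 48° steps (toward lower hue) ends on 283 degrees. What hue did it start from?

67°

3 steps of 48° (toward lower hue) give a net shift of −144°.
Start = end − shift: 283 + 144 = 427 → 427 − 360 = 67°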